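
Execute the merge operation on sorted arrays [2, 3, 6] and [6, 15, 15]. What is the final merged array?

Merging process:

Compare 2 vs 6: take 2 from left. Merged: [2]
Compare 3 vs 6: take 3 from left. Merged: [2, 3]
Compare 6 vs 6: take 6 from left. Merged: [2, 3, 6]
Append remaining from right: [6, 15, 15]. Merged: [2, 3, 6, 6, 15, 15]

Final merged array: [2, 3, 6, 6, 15, 15]
Total comparisons: 3

The merged array is [2, 3, 6, 6, 15, 15], requiring 3 comparisons. The merge step runs in O(n) time where n is the total number of elements.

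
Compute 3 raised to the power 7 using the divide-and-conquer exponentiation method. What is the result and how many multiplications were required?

Computing 3^7 by squaring (build up from 3^1; each line after the first costs one multiplication):

3^1 = 3
3^2 = (3^1)^2 = 3^2 = 9
3^3 = 3 * 3^2 = 3 * 9 = 27
3^6 = (3^3)^2 = 27^2 = 729
3^7 = 3 * 3^6 = 3 * 729 = 2187

Result: 2187
Multiplications needed: 4 (4 lines after 3^1)

3^7 = 2187. Using exponentiation by squaring, this requires 4 multiplications. The key idea: if the exponent is even, square the half-power; if odd, multiply by the base once.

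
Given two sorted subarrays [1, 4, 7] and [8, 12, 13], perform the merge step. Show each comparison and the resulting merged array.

Merging process:

Compare 1 vs 8: take 1 from left. Merged: [1]
Compare 4 vs 8: take 4 from left. Merged: [1, 4]
Compare 7 vs 8: take 7 from left. Merged: [1, 4, 7]
Append remaining from right: [8, 12, 13]. Merged: [1, 4, 7, 8, 12, 13]

Final merged array: [1, 4, 7, 8, 12, 13]
Total comparisons: 3

The merged array is [1, 4, 7, 8, 12, 13], requiring 3 comparisons. The merge step runs in O(n) time where n is the total number of elements.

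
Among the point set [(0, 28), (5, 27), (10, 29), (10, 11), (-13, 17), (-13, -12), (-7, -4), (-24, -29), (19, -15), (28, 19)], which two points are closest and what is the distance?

Computing all pairwise distances among 10 points:

d((0, 28), (5, 27)) = 5.099 <-- minimum
d((0, 28), (10, 29)) = 10.0499
d((0, 28), (10, 11)) = 19.7231
d((0, 28), (-13, 17)) = 17.0294
d((0, 28), (-13, -12)) = 42.0595
d((0, 28), (-7, -4)) = 32.7567
d((0, 28), (-24, -29)) = 61.8466
d((0, 28), (19, -15)) = 47.0106
d((0, 28), (28, 19)) = 29.4109
d((5, 27), (10, 29)) = 5.3852
d((5, 27), (10, 11)) = 16.7631
d((5, 27), (-13, 17)) = 20.5913
d((5, 27), (-13, -12)) = 42.9535
d((5, 27), (-7, -4)) = 33.2415
d((5, 27), (-24, -29)) = 63.0635
d((5, 27), (19, -15)) = 44.2719
d((5, 27), (28, 19)) = 24.3516
d((10, 29), (10, 11)) = 18.0
d((10, 29), (-13, 17)) = 25.9422
d((10, 29), (-13, -12)) = 47.0106
d((10, 29), (-7, -4)) = 37.1214
d((10, 29), (-24, -29)) = 67.2309
d((10, 29), (19, -15)) = 44.911
d((10, 29), (28, 19)) = 20.5913
d((10, 11), (-13, 17)) = 23.7697
d((10, 11), (-13, -12)) = 32.5269
d((10, 11), (-7, -4)) = 22.6716
d((10, 11), (-24, -29)) = 52.4976
d((10, 11), (19, -15)) = 27.5136
d((10, 11), (28, 19)) = 19.6977
d((-13, 17), (-13, -12)) = 29.0
d((-13, 17), (-7, -4)) = 21.8403
d((-13, 17), (-24, -29)) = 47.2969
d((-13, 17), (19, -15)) = 45.2548
d((-13, 17), (28, 19)) = 41.0488
d((-13, -12), (-7, -4)) = 10.0
d((-13, -12), (-24, -29)) = 20.2485
d((-13, -12), (19, -15)) = 32.1403
d((-13, -12), (28, 19)) = 51.4004
d((-7, -4), (-24, -29)) = 30.2324
d((-7, -4), (19, -15)) = 28.2312
d((-7, -4), (28, 19)) = 41.8808
d((-24, -29), (19, -15)) = 45.2217
d((-24, -29), (28, 19)) = 70.7672
d((19, -15), (28, 19)) = 35.171

Closest pair: (0, 28) and (5, 27) with distance 5.099

The closest pair is (0, 28) and (5, 27) with Euclidean distance 5.099. For 10 points, brute-force pairwise comparison is shown above. For large n, the divide-and-conquer algorithm (sort by x, recurse on halves, check the dividing strip) achieves O(n log n).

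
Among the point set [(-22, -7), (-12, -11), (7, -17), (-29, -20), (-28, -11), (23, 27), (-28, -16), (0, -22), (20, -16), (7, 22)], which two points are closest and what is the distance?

Computing all pairwise distances among 10 points:

d((-22, -7), (-12, -11)) = 10.7703
d((-22, -7), (7, -17)) = 30.6757
d((-22, -7), (-29, -20)) = 14.7648
d((-22, -7), (-28, -11)) = 7.2111
d((-22, -7), (23, 27)) = 56.4004
d((-22, -7), (-28, -16)) = 10.8167
d((-22, -7), (0, -22)) = 26.6271
d((-22, -7), (20, -16)) = 42.9535
d((-22, -7), (7, 22)) = 41.0122
d((-12, -11), (7, -17)) = 19.9249
d((-12, -11), (-29, -20)) = 19.2354
d((-12, -11), (-28, -11)) = 16.0
d((-12, -11), (23, 27)) = 51.6624
d((-12, -11), (-28, -16)) = 16.7631
d((-12, -11), (0, -22)) = 16.2788
d((-12, -11), (20, -16)) = 32.3883
d((-12, -11), (7, 22)) = 38.0789
d((7, -17), (-29, -20)) = 36.1248
d((7, -17), (-28, -11)) = 35.5106
d((7, -17), (23, 27)) = 46.8188
d((7, -17), (-28, -16)) = 35.0143
d((7, -17), (0, -22)) = 8.6023
d((7, -17), (20, -16)) = 13.0384
d((7, -17), (7, 22)) = 39.0
d((-29, -20), (-28, -11)) = 9.0554
d((-29, -20), (23, 27)) = 70.0928
d((-29, -20), (-28, -16)) = 4.1231 <-- minimum
d((-29, -20), (0, -22)) = 29.0689
d((-29, -20), (20, -16)) = 49.163
d((-29, -20), (7, 22)) = 55.3173
d((-28, -11), (23, 27)) = 63.6003
d((-28, -11), (-28, -16)) = 5.0
d((-28, -11), (0, -22)) = 30.0832
d((-28, -11), (20, -16)) = 48.2597
d((-28, -11), (7, 22)) = 48.1041
d((23, 27), (-28, -16)) = 66.7083
d((23, 27), (0, -22)) = 54.1295
d((23, 27), (20, -16)) = 43.1045
d((23, 27), (7, 22)) = 16.7631
d((-28, -16), (0, -22)) = 28.6356
d((-28, -16), (20, -16)) = 48.0
d((-28, -16), (7, 22)) = 51.6624
d((0, -22), (20, -16)) = 20.8806
d((0, -22), (7, 22)) = 44.5533
d((20, -16), (7, 22)) = 40.1622

Closest pair: (-29, -20) and (-28, -16) with distance 4.1231

The closest pair is (-29, -20) and (-28, -16) with Euclidean distance 4.1231. For 10 points, brute-force pairwise comparison is shown above. For large n, the divide-and-conquer algorithm (sort by x, recurse on halves, check the dividing strip) achieves O(n log n).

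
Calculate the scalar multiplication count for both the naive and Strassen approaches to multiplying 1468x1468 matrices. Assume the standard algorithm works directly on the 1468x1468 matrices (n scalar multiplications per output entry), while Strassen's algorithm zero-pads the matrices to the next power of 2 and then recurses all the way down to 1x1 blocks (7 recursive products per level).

Matrix multiplication for 1468x1468 matrices:

Strassen's algorithm requires power-of-2 dimensions. Pad 1468x1468 to 2048x2048 (next power of 2).

Standard algorithm: 1468^3 = 3163575232 multiplications
Strassen's algorithm: 7^(log2(2048)) = 7^11 = 1977326743 multiplications
Savings: 3163575232 - 1977326743 = 1186248489 multiplications

Standard: 3163575232 multiplications (1468^3). Strassen: 1977326743 multiplications (7^11, after padding to 2048x2048). Strassen reduces 8 recursive multiplications to 7 at each level.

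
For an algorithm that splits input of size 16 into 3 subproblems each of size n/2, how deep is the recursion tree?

For divide and conquer with division factor 2:

Problem sizes at each level:
Level 0: 16
Level 1: 8
Level 2: 4
Level 3: 2
Level 4: 1

The root is level 0 and the size-1 base case is level 4 (the tree spans levels 0 through 4, i.e. 5 levels counting the root), so the depth is the number of divisions: log_2(16) = 4

The recursion tree depth is log_2(16) = 4. At each level, the problem size is divided by 2, so it takes 4 divisions to reduce to a base case of size 1. The algorithm makes 3 recursive calls at each level.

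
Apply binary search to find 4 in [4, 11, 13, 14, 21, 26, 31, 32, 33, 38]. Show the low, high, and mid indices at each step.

Binary search for 4 in [4, 11, 13, 14, 21, 26, 31, 32, 33, 38]:

lo=0, hi=9, mid=4, arr[mid]=21 -> 21 > 4, search left half
lo=0, hi=3, mid=1, arr[mid]=11 -> 11 > 4, search left half
lo=0, hi=0, mid=0, arr[mid]=4 -> Found target at index 0!

Binary search finds 4 at index 0 after 3 comparisons. The search repeatedly halves the search space by comparing with the middle element.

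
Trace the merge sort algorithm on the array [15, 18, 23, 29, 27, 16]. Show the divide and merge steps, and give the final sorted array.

Merge sort trace:

Split: [15, 18, 23, 29, 27, 16] -> [15, 18, 23] and [29, 27, 16]
  Split: [15, 18, 23] -> [15] and [18, 23]
    Split: [18, 23] -> [18] and [23]
    Merge: [18] + [23] -> [18, 23]
  Merge: [15] + [18, 23] -> [15, 18, 23]
  Split: [29, 27, 16] -> [29] and [27, 16]
    Split: [27, 16] -> [27] and [16]
    Merge: [27] + [16] -> [16, 27]
  Merge: [29] + [16, 27] -> [16, 27, 29]
Merge: [15, 18, 23] + [16, 27, 29] -> [15, 16, 18, 23, 27, 29]

Final sorted array: [15, 16, 18, 23, 27, 29]

The merge sort proceeds by recursively splitting the array and merging sorted halves.
After all merges, the sorted array is [15, 16, 18, 23, 27, 29].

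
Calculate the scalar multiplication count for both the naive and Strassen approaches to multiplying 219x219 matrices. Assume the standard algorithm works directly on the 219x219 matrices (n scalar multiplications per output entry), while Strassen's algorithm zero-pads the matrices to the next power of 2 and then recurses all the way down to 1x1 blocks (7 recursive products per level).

Matrix multiplication for 219x219 matrices:

Strassen's algorithm requires power-of-2 dimensions. Pad 219x219 to 256x256 (next power of 2).

Standard algorithm: 219^3 = 10503459 multiplications
Strassen's algorithm: 7^(log2(256)) = 7^8 = 5764801 multiplications
Savings: 10503459 - 5764801 = 4738658 multiplications

Standard: 10503459 multiplications (219^3). Strassen: 5764801 multiplications (7^8, after padding to 256x256). Strassen reduces 8 recursive multiplications to 7 at each level.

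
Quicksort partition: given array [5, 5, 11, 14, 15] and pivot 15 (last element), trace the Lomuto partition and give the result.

Lomuto partition with pivot = 15:

Initial array: [5, 5, 11, 14, 15]

arr[0]=5 <= 15: swap with position 0, array becomes [5, 5, 11, 14, 15]
arr[1]=5 <= 15: swap with position 1, array becomes [5, 5, 11, 14, 15]
arr[2]=11 <= 15: swap with position 2, array becomes [5, 5, 11, 14, 15]
arr[3]=14 <= 15: swap with position 3, array becomes [5, 5, 11, 14, 15]

Place pivot at position 4: [5, 5, 11, 14, 15]
Pivot position: 4

After partitioning with pivot 15, the array becomes [5, 5, 11, 14, 15]. The pivot is placed at index 4. All elements to the left of the pivot are <= 15, and all elements to the right are > 15.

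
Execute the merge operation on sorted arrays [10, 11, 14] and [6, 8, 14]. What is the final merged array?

Merging process:

Compare 10 vs 6: take 6 from right. Merged: [6]
Compare 10 vs 8: take 8 from right. Merged: [6, 8]
Compare 10 vs 14: take 10 from left. Merged: [6, 8, 10]
Compare 11 vs 14: take 11 from left. Merged: [6, 8, 10, 11]
Compare 14 vs 14: take 14 from left. Merged: [6, 8, 10, 11, 14]
Append remaining from right: [14]. Merged: [6, 8, 10, 11, 14, 14]

Final merged array: [6, 8, 10, 11, 14, 14]
Total comparisons: 5

The merged array is [6, 8, 10, 11, 14, 14], requiring 5 comparisons. The merge step runs in O(n) time where n is the total number of elements.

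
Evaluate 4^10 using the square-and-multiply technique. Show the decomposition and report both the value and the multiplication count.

Computing 4^10 by squaring (build up from 4^1; each line after the first costs one multiplication):

4^1 = 4
4^2 = (4^1)^2 = 4^2 = 16
4^4 = (4^2)^2 = 16^2 = 256
4^5 = 4 * 4^4 = 4 * 256 = 1024
4^10 = (4^5)^2 = 1024^2 = 1048576

Result: 1048576
Multiplications needed: 4 (4 lines after 4^1)

4^10 = 1048576. Using exponentiation by squaring, this requires 4 multiplications. The key idea: if the exponent is even, square the half-power; if odd, multiply by the base once.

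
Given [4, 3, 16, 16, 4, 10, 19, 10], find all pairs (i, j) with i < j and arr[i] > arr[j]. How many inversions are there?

Finding inversions in [4, 3, 16, 16, 4, 10, 19, 10]:

(0, 1): arr[0]=4 > arr[1]=3
(2, 4): arr[2]=16 > arr[4]=4
(2, 5): arr[2]=16 > arr[5]=10
(2, 7): arr[2]=16 > arr[7]=10
(3, 4): arr[3]=16 > arr[4]=4
(3, 5): arr[3]=16 > arr[5]=10
(3, 7): arr[3]=16 > arr[7]=10
(6, 7): arr[6]=19 > arr[7]=10

Total inversions: 8

The array has 8 inversion(s): (0,1), (2,4), (2,5), (2,7), (3,4), (3,5), (3,7), (6,7). Each pair (i,j) satisfies i < j and arr[i] > arr[j].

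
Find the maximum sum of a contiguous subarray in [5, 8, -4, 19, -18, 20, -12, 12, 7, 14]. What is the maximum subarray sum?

Using Kadane's algorithm on [5, 8, -4, 19, -18, 20, -12, 12, 7, 14]:

Scanning through the array:
Position 1 (value 8): max_ending_here = 13, max_so_far = 13
Position 2 (value -4): max_ending_here = 9, max_so_far = 13
Position 3 (value 19): max_ending_here = 28, max_so_far = 28
Position 4 (value -18): max_ending_here = 10, max_so_far = 28
Position 5 (value 20): max_ending_here = 30, max_so_far = 30
Position 6 (value -12): max_ending_here = 18, max_so_far = 30
Position 7 (value 12): max_ending_here = 30, max_so_far = 30
Position 8 (value 7): max_ending_here = 37, max_so_far = 37
Position 9 (value 14): max_ending_here = 51, max_so_far = 51

Maximum subarray: [5, 8, -4, 19, -18, 20, -12, 12, 7, 14]
Maximum sum: 51

The maximum subarray is [5, 8, -4, 19, -18, 20, -12, 12, 7, 14] with sum 51. This subarray runs from index 0 to index 9.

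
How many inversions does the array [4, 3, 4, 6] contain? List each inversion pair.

Finding inversions in [4, 3, 4, 6]:

(0, 1): arr[0]=4 > arr[1]=3

Total inversions: 1

The array has 1 inversion(s): (0,1). Each pair (i,j) satisfies i < j and arr[i] > arr[j].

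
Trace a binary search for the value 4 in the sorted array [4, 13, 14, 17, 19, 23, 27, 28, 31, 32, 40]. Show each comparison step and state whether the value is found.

Binary search for 4 in [4, 13, 14, 17, 19, 23, 27, 28, 31, 32, 40]:

lo=0, hi=10, mid=5, arr[mid]=23 -> 23 > 4, search left half
lo=0, hi=4, mid=2, arr[mid]=14 -> 14 > 4, search left half
lo=0, hi=1, mid=0, arr[mid]=4 -> Found target at index 0!

Binary search finds 4 at index 0 after 3 comparisons. The search repeatedly halves the search space by comparing with the middle element.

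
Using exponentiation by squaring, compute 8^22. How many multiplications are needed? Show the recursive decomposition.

Computing 8^22 by squaring (build up from 8^1; each line after the first costs one multiplication):

8^1 = 8
8^2 = (8^1)^2 = 8^2 = 64
8^4 = (8^2)^2 = 64^2 = 4096
8^5 = 8 * 8^4 = 8 * 4096 = 32768
8^10 = (8^5)^2 = 32768^2 = 1073741824
8^11 = 8 * 8^10 = 8 * 1073741824 = 8589934592
8^22 = (8^11)^2 = 8589934592^2 = 73786976294838206464

Result: 73786976294838206464
Multiplications needed: 6 (6 lines after 8^1)

8^22 = 73786976294838206464. Using exponentiation by squaring, this requires 6 multiplications. The key idea: if the exponent is even, square the half-power; if odd, multiply by the base once.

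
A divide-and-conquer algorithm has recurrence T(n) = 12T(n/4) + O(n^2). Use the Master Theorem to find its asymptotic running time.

Master Theorem for T(n) = 12T(n/4) + O(n^2):

a = 12, b = 4, c = 2
log_b(a) = log_4(12) = 1.7925

Case 3: c = 2 > log_4(12) = 1.7925
T(n) = O(n^2) = O(n^2)

For T(n) = 12T(n/4) + O(n^2): log_4(12) = 1.7925. This is Case 3 of the Master Theorem (c > log_b(a), work dominated by root), giving O(n^2).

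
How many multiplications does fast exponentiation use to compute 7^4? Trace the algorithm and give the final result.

Computing 7^4 by squaring (build up from 7^1; each line after the first costs one multiplication):

7^1 = 7
7^2 = (7^1)^2 = 7^2 = 49
7^4 = (7^2)^2 = 49^2 = 2401

Result: 2401
Multiplications needed: 2 (2 lines after 7^1)

7^4 = 2401. Using exponentiation by squaring, this requires 2 multiplications. The key idea: if the exponent is even, square the half-power; if odd, multiply by the base once.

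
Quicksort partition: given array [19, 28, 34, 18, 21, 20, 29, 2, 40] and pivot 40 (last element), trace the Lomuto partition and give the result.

Lomuto partition with pivot = 40:

Initial array: [19, 28, 34, 18, 21, 20, 29, 2, 40]

arr[0]=19 <= 40: swap with position 0, array becomes [19, 28, 34, 18, 21, 20, 29, 2, 40]
arr[1]=28 <= 40: swap with position 1, array becomes [19, 28, 34, 18, 21, 20, 29, 2, 40]
arr[2]=34 <= 40: swap with position 2, array becomes [19, 28, 34, 18, 21, 20, 29, 2, 40]
arr[3]=18 <= 40: swap with position 3, array becomes [19, 28, 34, 18, 21, 20, 29, 2, 40]
arr[4]=21 <= 40: swap with position 4, array becomes [19, 28, 34, 18, 21, 20, 29, 2, 40]
arr[5]=20 <= 40: swap with position 5, array becomes [19, 28, 34, 18, 21, 20, 29, 2, 40]
arr[6]=29 <= 40: swap with position 6, array becomes [19, 28, 34, 18, 21, 20, 29, 2, 40]
arr[7]=2 <= 40: swap with position 7, array becomes [19, 28, 34, 18, 21, 20, 29, 2, 40]

Place pivot at position 8: [19, 28, 34, 18, 21, 20, 29, 2, 40]
Pivot position: 8

After partitioning with pivot 40, the array becomes [19, 28, 34, 18, 21, 20, 29, 2, 40]. The pivot is placed at index 8. All elements to the left of the pivot are <= 40, and all elements to the right are > 40.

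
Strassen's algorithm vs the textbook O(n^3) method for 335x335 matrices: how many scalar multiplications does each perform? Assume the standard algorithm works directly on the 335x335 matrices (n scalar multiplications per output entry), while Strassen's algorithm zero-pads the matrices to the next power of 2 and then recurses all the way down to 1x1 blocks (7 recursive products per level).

Matrix multiplication for 335x335 matrices:

Strassen's algorithm requires power-of-2 dimensions. Pad 335x335 to 512x512 (next power of 2).

Standard algorithm: 335^3 = 37595375 multiplications
Strassen's algorithm: 7^(log2(512)) = 7^9 = 40353607 multiplications
Difference: 37595375 - 40353607 = -2758232 (Strassen uses MORE here due to padding overhead — for small or just-over-power-of-2 n, padding can outweigh the per-level savings)

Standard: 37595375 multiplications (335^3). Strassen: 40353607 multiplications (7^9, after padding to 512x512). Strassen reduces 8 recursive multiplications to 7 at each level.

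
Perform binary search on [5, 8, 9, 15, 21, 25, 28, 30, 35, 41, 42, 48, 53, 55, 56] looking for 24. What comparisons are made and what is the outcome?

Binary search for 24 in [5, 8, 9, 15, 21, 25, 28, 30, 35, 41, 42, 48, 53, 55, 56]:

lo=0, hi=14, mid=7, arr[mid]=30 -> 30 > 24, search left half
lo=0, hi=6, mid=3, arr[mid]=15 -> 15 < 24, search right half
lo=4, hi=6, mid=5, arr[mid]=25 -> 25 > 24, search left half
lo=4, hi=4, mid=4, arr[mid]=21 -> 21 < 24, search right half
lo=5 > hi=4, target 24 not found

Binary search determines that 24 is not in the array after 4 comparisons. The search space was exhausted without finding the target.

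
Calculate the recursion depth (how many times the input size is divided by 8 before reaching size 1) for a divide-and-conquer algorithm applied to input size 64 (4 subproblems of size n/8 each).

For divide and conquer with division factor 8:

Problem sizes at each level:
Level 0: 64
Level 1: 8
Level 2: 1

The root is level 0 and the size-1 base case is level 2 (the tree spans levels 0 through 2, i.e. 3 levels counting the root), so the depth is the number of divisions: log_8(64) = 2

The recursion tree depth is log_8(64) = 2. At each level, the problem size is divided by 8, so it takes 2 divisions to reduce to a base case of size 1. The algorithm makes 4 recursive calls at each level.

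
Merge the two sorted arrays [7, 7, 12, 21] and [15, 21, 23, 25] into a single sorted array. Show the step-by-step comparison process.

Merging process:

Compare 7 vs 15: take 7 from left. Merged: [7]
Compare 7 vs 15: take 7 from left. Merged: [7, 7]
Compare 12 vs 15: take 12 from left. Merged: [7, 7, 12]
Compare 21 vs 15: take 15 from right. Merged: [7, 7, 12, 15]
Compare 21 vs 21: take 21 from left. Merged: [7, 7, 12, 15, 21]
Append remaining from right: [21, 23, 25]. Merged: [7, 7, 12, 15, 21, 21, 23, 25]

Final merged array: [7, 7, 12, 15, 21, 21, 23, 25]
Total comparisons: 5

The merged array is [7, 7, 12, 15, 21, 21, 23, 25], requiring 5 comparisons. The merge step runs in O(n) time where n is the total number of elements.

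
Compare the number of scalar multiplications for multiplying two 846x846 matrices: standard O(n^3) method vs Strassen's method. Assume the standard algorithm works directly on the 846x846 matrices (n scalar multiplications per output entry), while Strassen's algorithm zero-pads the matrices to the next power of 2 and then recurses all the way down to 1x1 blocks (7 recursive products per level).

Matrix multiplication for 846x846 matrices:

Strassen's algorithm requires power-of-2 dimensions. Pad 846x846 to 1024x1024 (next power of 2).

Standard algorithm: 846^3 = 605495736 multiplications
Strassen's algorithm: 7^(log2(1024)) = 7^10 = 282475249 multiplications
Savings: 605495736 - 282475249 = 323020487 multiplications

Standard: 605495736 multiplications (846^3). Strassen: 282475249 multiplications (7^10, after padding to 1024x1024). Strassen reduces 8 recursive multiplications to 7 at each level.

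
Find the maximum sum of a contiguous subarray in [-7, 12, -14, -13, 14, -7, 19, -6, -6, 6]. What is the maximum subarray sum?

Using Kadane's algorithm on [-7, 12, -14, -13, 14, -7, 19, -6, -6, 6]:

Scanning through the array:
Position 1 (value 12): max_ending_here = 12, max_so_far = 12
Position 2 (value -14): max_ending_here = -2, max_so_far = 12
Position 3 (value -13): max_ending_here = -13, max_so_far = 12
Position 4 (value 14): max_ending_here = 14, max_so_far = 14
Position 5 (value -7): max_ending_here = 7, max_so_far = 14
Position 6 (value 19): max_ending_here = 26, max_so_far = 26
Position 7 (value -6): max_ending_here = 20, max_so_far = 26
Position 8 (value -6): max_ending_here = 14, max_so_far = 26
Position 9 (value 6): max_ending_here = 20, max_so_far = 26

Maximum subarray: [14, -7, 19]
Maximum sum: 26

The maximum subarray is [14, -7, 19] with sum 26. This subarray runs from index 4 to index 6.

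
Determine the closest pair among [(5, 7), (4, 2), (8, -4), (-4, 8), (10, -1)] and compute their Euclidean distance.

Computing all pairwise distances among 5 points:

d((5, 7), (4, 2)) = 5.099
d((5, 7), (8, -4)) = 11.4018
d((5, 7), (-4, 8)) = 9.0554
d((5, 7), (10, -1)) = 9.434
d((4, 2), (8, -4)) = 7.2111
d((4, 2), (-4, 8)) = 10.0
d((4, 2), (10, -1)) = 6.7082
d((8, -4), (-4, 8)) = 16.9706
d((8, -4), (10, -1)) = 3.6056 <-- minimum
d((-4, 8), (10, -1)) = 16.6433

Closest pair: (8, -4) and (10, -1) with distance 3.6056

The closest pair is (8, -4) and (10, -1) with Euclidean distance 3.6056. For 5 points, brute-force pairwise comparison is shown above. For large n, the divide-and-conquer algorithm (sort by x, recurse on halves, check the dividing strip) achieves O(n log n).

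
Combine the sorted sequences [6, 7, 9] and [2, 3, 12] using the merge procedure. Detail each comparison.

Merging process:

Compare 6 vs 2: take 2 from right. Merged: [2]
Compare 6 vs 3: take 3 from right. Merged: [2, 3]
Compare 6 vs 12: take 6 from left. Merged: [2, 3, 6]
Compare 7 vs 12: take 7 from left. Merged: [2, 3, 6, 7]
Compare 9 vs 12: take 9 from left. Merged: [2, 3, 6, 7, 9]
Append remaining from right: [12]. Merged: [2, 3, 6, 7, 9, 12]

Final merged array: [2, 3, 6, 7, 9, 12]
Total comparisons: 5

The merged array is [2, 3, 6, 7, 9, 12], requiring 5 comparisons. The merge step runs in O(n) time where n is the total number of elements.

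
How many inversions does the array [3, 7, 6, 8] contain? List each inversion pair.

Finding inversions in [3, 7, 6, 8]:

(1, 2): arr[1]=7 > arr[2]=6

Total inversions: 1

The array has 1 inversion(s): (1,2). Each pair (i,j) satisfies i < j and arr[i] > arr[j].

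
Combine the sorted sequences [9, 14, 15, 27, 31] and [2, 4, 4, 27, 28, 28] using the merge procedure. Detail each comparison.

Merging process:

Compare 9 vs 2: take 2 from right. Merged: [2]
Compare 9 vs 4: take 4 from right. Merged: [2, 4]
Compare 9 vs 4: take 4 from right. Merged: [2, 4, 4]
Compare 9 vs 27: take 9 from left. Merged: [2, 4, 4, 9]
Compare 14 vs 27: take 14 from left. Merged: [2, 4, 4, 9, 14]
Compare 15 vs 27: take 15 from left. Merged: [2, 4, 4, 9, 14, 15]
Compare 27 vs 27: take 27 from left. Merged: [2, 4, 4, 9, 14, 15, 27]
Compare 31 vs 27: take 27 from right. Merged: [2, 4, 4, 9, 14, 15, 27, 27]
Compare 31 vs 28: take 28 from right. Merged: [2, 4, 4, 9, 14, 15, 27, 27, 28]
Compare 31 vs 28: take 28 from right. Merged: [2, 4, 4, 9, 14, 15, 27, 27, 28, 28]
Append remaining from left: [31]. Merged: [2, 4, 4, 9, 14, 15, 27, 27, 28, 28, 31]

Final merged array: [2, 4, 4, 9, 14, 15, 27, 27, 28, 28, 31]
Total comparisons: 10

The merged array is [2, 4, 4, 9, 14, 15, 27, 27, 28, 28, 31], requiring 10 comparisons. The merge step runs in O(n) time where n is the total number of elements.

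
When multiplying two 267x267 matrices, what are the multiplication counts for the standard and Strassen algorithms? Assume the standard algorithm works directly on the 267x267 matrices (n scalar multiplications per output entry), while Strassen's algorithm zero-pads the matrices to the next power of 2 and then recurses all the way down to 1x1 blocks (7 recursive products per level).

Matrix multiplication for 267x267 matrices:

Strassen's algorithm requires power-of-2 dimensions. Pad 267x267 to 512x512 (next power of 2).

Standard algorithm: 267^3 = 19034163 multiplications
Strassen's algorithm: 7^(log2(512)) = 7^9 = 40353607 multiplications
Difference: 19034163 - 40353607 = -21319444 (Strassen uses MORE here due to padding overhead — for small or just-over-power-of-2 n, padding can outweigh the per-level savings)

Standard: 19034163 multiplications (267^3). Strassen: 40353607 multiplications (7^9, after padding to 512x512). Strassen reduces 8 recursive multiplications to 7 at each level.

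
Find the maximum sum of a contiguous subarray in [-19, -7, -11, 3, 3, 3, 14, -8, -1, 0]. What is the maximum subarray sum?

Using Kadane's algorithm on [-19, -7, -11, 3, 3, 3, 14, -8, -1, 0]:

Scanning through the array:
Position 1 (value -7): max_ending_here = -7, max_so_far = -7
Position 2 (value -11): max_ending_here = -11, max_so_far = -7
Position 3 (value 3): max_ending_here = 3, max_so_far = 3
Position 4 (value 3): max_ending_here = 6, max_so_far = 6
Position 5 (value 3): max_ending_here = 9, max_so_far = 9
Position 6 (value 14): max_ending_here = 23, max_so_far = 23
Position 7 (value -8): max_ending_here = 15, max_so_far = 23
Position 8 (value -1): max_ending_here = 14, max_so_far = 23
Position 9 (value 0): max_ending_here = 14, max_so_far = 23

Maximum subarray: [3, 3, 3, 14]
Maximum sum: 23

The maximum subarray is [3, 3, 3, 14] with sum 23. This subarray runs from index 3 to index 6.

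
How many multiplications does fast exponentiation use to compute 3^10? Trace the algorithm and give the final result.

Computing 3^10 by squaring (build up from 3^1; each line after the first costs one multiplication):

3^1 = 3
3^2 = (3^1)^2 = 3^2 = 9
3^4 = (3^2)^2 = 9^2 = 81
3^5 = 3 * 3^4 = 3 * 81 = 243
3^10 = (3^5)^2 = 243^2 = 59049

Result: 59049
Multiplications needed: 4 (4 lines after 3^1)

3^10 = 59049. Using exponentiation by squaring, this requires 4 multiplications. The key idea: if the exponent is even, square the half-power; if odd, multiply by the base once.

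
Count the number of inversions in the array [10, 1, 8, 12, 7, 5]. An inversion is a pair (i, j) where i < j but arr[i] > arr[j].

Finding inversions in [10, 1, 8, 12, 7, 5]:

(0, 1): arr[0]=10 > arr[1]=1
(0, 2): arr[0]=10 > arr[2]=8
(0, 4): arr[0]=10 > arr[4]=7
(0, 5): arr[0]=10 > arr[5]=5
(2, 4): arr[2]=8 > arr[4]=7
(2, 5): arr[2]=8 > arr[5]=5
(3, 4): arr[3]=12 > arr[4]=7
(3, 5): arr[3]=12 > arr[5]=5
(4, 5): arr[4]=7 > arr[5]=5

Total inversions: 9

The array has 9 inversion(s): (0,1), (0,2), (0,4), (0,5), (2,4), (2,5), (3,4), (3,5), (4,5). Each pair (i,j) satisfies i < j and arr[i] > arr[j].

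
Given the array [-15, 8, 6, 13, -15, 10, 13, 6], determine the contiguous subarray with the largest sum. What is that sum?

Using Kadane's algorithm on [-15, 8, 6, 13, -15, 10, 13, 6]:

Scanning through the array:
Position 1 (value 8): max_ending_here = 8, max_so_far = 8
Position 2 (value 6): max_ending_here = 14, max_so_far = 14
Position 3 (value 13): max_ending_here = 27, max_so_far = 27
Position 4 (value -15): max_ending_here = 12, max_so_far = 27
Position 5 (value 10): max_ending_here = 22, max_so_far = 27
Position 6 (value 13): max_ending_here = 35, max_so_far = 35
Position 7 (value 6): max_ending_here = 41, max_so_far = 41

Maximum subarray: [8, 6, 13, -15, 10, 13, 6]
Maximum sum: 41

The maximum subarray is [8, 6, 13, -15, 10, 13, 6] with sum 41. This subarray runs from index 1 to index 7.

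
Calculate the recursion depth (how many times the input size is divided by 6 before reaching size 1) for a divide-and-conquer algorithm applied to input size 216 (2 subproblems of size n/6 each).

For divide and conquer with division factor 6:

Problem sizes at each level:
Level 0: 216
Level 1: 36
Level 2: 6
Level 3: 1

The root is level 0 and the size-1 base case is level 3 (the tree spans levels 0 through 3, i.e. 4 levels counting the root), so the depth is the number of divisions: log_6(216) = 3

The recursion tree depth is log_6(216) = 3. At each level, the problem size is divided by 6, so it takes 3 divisions to reduce to a base case of size 1. The algorithm makes 2 recursive calls at each level.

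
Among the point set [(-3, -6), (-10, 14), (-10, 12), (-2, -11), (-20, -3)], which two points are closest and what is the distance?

Computing all pairwise distances among 5 points:

d((-3, -6), (-10, 14)) = 21.1896
d((-3, -6), (-10, 12)) = 19.3132
d((-3, -6), (-2, -11)) = 5.099
d((-3, -6), (-20, -3)) = 17.2627
d((-10, 14), (-10, 12)) = 2.0 <-- minimum
d((-10, 14), (-2, -11)) = 26.2488
d((-10, 14), (-20, -3)) = 19.7231
d((-10, 12), (-2, -11)) = 24.3516
d((-10, 12), (-20, -3)) = 18.0278
d((-2, -11), (-20, -3)) = 19.6977

Closest pair: (-10, 14) and (-10, 12) with distance 2.0

The closest pair is (-10, 14) and (-10, 12) with Euclidean distance 2.0. For 5 points, brute-force pairwise comparison is shown above. For large n, the divide-and-conquer algorithm (sort by x, recurse on halves, check the dividing strip) achieves O(n log n).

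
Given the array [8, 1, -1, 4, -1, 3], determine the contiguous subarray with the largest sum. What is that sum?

Using Kadane's algorithm on [8, 1, -1, 4, -1, 3]:

Scanning through the array:
Position 1 (value 1): max_ending_here = 9, max_so_far = 9
Position 2 (value -1): max_ending_here = 8, max_so_far = 9
Position 3 (value 4): max_ending_here = 12, max_so_far = 12
Position 4 (value -1): max_ending_here = 11, max_so_far = 12
Position 5 (value 3): max_ending_here = 14, max_so_far = 14

Maximum subarray: [8, 1, -1, 4, -1, 3]
Maximum sum: 14

The maximum subarray is [8, 1, -1, 4, -1, 3] with sum 14. This subarray runs from index 0 to index 5.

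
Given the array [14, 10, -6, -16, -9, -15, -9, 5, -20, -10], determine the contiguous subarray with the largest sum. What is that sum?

Using Kadane's algorithm on [14, 10, -6, -16, -9, -15, -9, 5, -20, -10]:

Scanning through the array:
Position 1 (value 10): max_ending_here = 24, max_so_far = 24
Position 2 (value -6): max_ending_here = 18, max_so_far = 24
Position 3 (value -16): max_ending_here = 2, max_so_far = 24
Position 4 (value -9): max_ending_here = -7, max_so_far = 24
Position 5 (value -15): max_ending_here = -15, max_so_far = 24
Position 6 (value -9): max_ending_here = -9, max_so_far = 24
Position 7 (value 5): max_ending_here = 5, max_so_far = 24
Position 8 (value -20): max_ending_here = -15, max_so_far = 24
Position 9 (value -10): max_ending_here = -10, max_so_far = 24

Maximum subarray: [14, 10]
Maximum sum: 24

The maximum subarray is [14, 10] with sum 24. This subarray runs from index 0 to index 1.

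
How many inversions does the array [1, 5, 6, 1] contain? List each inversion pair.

Finding inversions in [1, 5, 6, 1]:

(1, 3): arr[1]=5 > arr[3]=1
(2, 3): arr[2]=6 > arr[3]=1

Total inversions: 2

The array has 2 inversion(s): (1,3), (2,3). Each pair (i,j) satisfies i < j and arr[i] > arr[j].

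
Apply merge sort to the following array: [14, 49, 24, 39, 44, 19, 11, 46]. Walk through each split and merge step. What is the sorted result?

Merge sort trace:

Split: [14, 49, 24, 39, 44, 19, 11, 46] -> [14, 49, 24, 39] and [44, 19, 11, 46]
  Split: [14, 49, 24, 39] -> [14, 49] and [24, 39]
    Split: [14, 49] -> [14] and [49]
    Merge: [14] + [49] -> [14, 49]
    Split: [24, 39] -> [24] and [39]
    Merge: [24] + [39] -> [24, 39]
  Merge: [14, 49] + [24, 39] -> [14, 24, 39, 49]
  Split: [44, 19, 11, 46] -> [44, 19] and [11, 46]
    Split: [44, 19] -> [44] and [19]
    Merge: [44] + [19] -> [19, 44]
    Split: [11, 46] -> [11] and [46]
    Merge: [11] + [46] -> [11, 46]
  Merge: [19, 44] + [11, 46] -> [11, 19, 44, 46]
Merge: [14, 24, 39, 49] + [11, 19, 44, 46] -> [11, 14, 19, 24, 39, 44, 46, 49]

Final sorted array: [11, 14, 19, 24, 39, 44, 46, 49]

The merge sort proceeds by recursively splitting the array and merging sorted halves.
After all merges, the sorted array is [11, 14, 19, 24, 39, 44, 46, 49].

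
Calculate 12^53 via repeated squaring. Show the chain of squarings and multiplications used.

Computing 12^53 by squaring (build up from 12^1; each line after the first costs one multiplication):

12^1 = 12
12^2 = (12^1)^2 = 12^2 = 144
12^3 = 12 * 12^2 = 12 * 144 = 1728
12^6 = (12^3)^2 = 1728^2 = 2985984
12^12 = (12^6)^2 = 2985984^2 = 8916100448256
12^13 = 12 * 12^12 = 12 * 8916100448256 = 106993205379072
12^26 = (12^13)^2 = 106993205379072^2 = 11447545997288281555215581184
12^52 = (12^26)^2 = 11447545997288281555215581184^2 = 131046309360030956735917227964932955078950997486894841856
12^53 = 12 * 12^52 = 12 * 131046309360030956735917227964932955078950997486894841856 = 1572555712320371480831006735579195460947411969842738102272

Result: 1572555712320371480831006735579195460947411969842738102272
Multiplications needed: 8 (8 lines after 12^1)

12^53 = 1572555712320371480831006735579195460947411969842738102272. Using exponentiation by squaring, this requires 8 multiplications. The key idea: if the exponent is even, square the half-power; if odd, multiply by the base once.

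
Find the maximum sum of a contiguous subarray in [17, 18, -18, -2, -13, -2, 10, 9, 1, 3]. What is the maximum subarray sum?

Using Kadane's algorithm on [17, 18, -18, -2, -13, -2, 10, 9, 1, 3]:

Scanning through the array:
Position 1 (value 18): max_ending_here = 35, max_so_far = 35
Position 2 (value -18): max_ending_here = 17, max_so_far = 35
Position 3 (value -2): max_ending_here = 15, max_so_far = 35
Position 4 (value -13): max_ending_here = 2, max_so_far = 35
Position 5 (value -2): max_ending_here = 0, max_so_far = 35
Position 6 (value 10): max_ending_here = 10, max_so_far = 35
Position 7 (value 9): max_ending_here = 19, max_so_far = 35
Position 8 (value 1): max_ending_here = 20, max_so_far = 35
Position 9 (value 3): max_ending_here = 23, max_so_far = 35

Maximum subarray: [17, 18]
Maximum sum: 35

The maximum subarray is [17, 18] with sum 35. This subarray runs from index 0 to index 1.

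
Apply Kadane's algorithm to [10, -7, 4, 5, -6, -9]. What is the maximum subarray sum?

Using Kadane's algorithm on [10, -7, 4, 5, -6, -9]:

Scanning through the array:
Position 1 (value -7): max_ending_here = 3, max_so_far = 10
Position 2 (value 4): max_ending_here = 7, max_so_far = 10
Position 3 (value 5): max_ending_here = 12, max_so_far = 12
Position 4 (value -6): max_ending_here = 6, max_so_far = 12
Position 5 (value -9): max_ending_here = -3, max_so_far = 12

Maximum subarray: [10, -7, 4, 5]
Maximum sum: 12

The maximum subarray is [10, -7, 4, 5] with sum 12. This subarray runs from index 0 to index 3.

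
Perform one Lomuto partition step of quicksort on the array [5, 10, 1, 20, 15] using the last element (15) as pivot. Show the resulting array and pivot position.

Lomuto partition with pivot = 15:

Initial array: [5, 10, 1, 20, 15]

arr[0]=5 <= 15: swap with position 0, array becomes [5, 10, 1, 20, 15]
arr[1]=10 <= 15: swap with position 1, array becomes [5, 10, 1, 20, 15]
arr[2]=1 <= 15: swap with position 2, array becomes [5, 10, 1, 20, 15]
arr[3]=20 > 15: no swap

Place pivot at position 3: [5, 10, 1, 15, 20]
Pivot position: 3

After partitioning with pivot 15, the array becomes [5, 10, 1, 15, 20]. The pivot is placed at index 3. All elements to the left of the pivot are <= 15, and all elements to the right are > 15.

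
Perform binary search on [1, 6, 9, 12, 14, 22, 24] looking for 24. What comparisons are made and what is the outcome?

Binary search for 24 in [1, 6, 9, 12, 14, 22, 24]:

lo=0, hi=6, mid=3, arr[mid]=12 -> 12 < 24, search right half
lo=4, hi=6, mid=5, arr[mid]=22 -> 22 < 24, search right half
lo=6, hi=6, mid=6, arr[mid]=24 -> Found target at index 6!

Binary search finds 24 at index 6 after 3 comparisons. The search repeatedly halves the search space by comparing with the middle element.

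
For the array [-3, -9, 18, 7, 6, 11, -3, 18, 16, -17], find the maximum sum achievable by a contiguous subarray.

Using Kadane's algorithm on [-3, -9, 18, 7, 6, 11, -3, 18, 16, -17]:

Scanning through the array:
Position 1 (value -9): max_ending_here = -9, max_so_far = -3
Position 2 (value 18): max_ending_here = 18, max_so_far = 18
Position 3 (value 7): max_ending_here = 25, max_so_far = 25
Position 4 (value 6): max_ending_here = 31, max_so_far = 31
Position 5 (value 11): max_ending_here = 42, max_so_far = 42
Position 6 (value -3): max_ending_here = 39, max_so_far = 42
Position 7 (value 18): max_ending_here = 57, max_so_far = 57
Position 8 (value 16): max_ending_here = 73, max_so_far = 73
Position 9 (value -17): max_ending_here = 56, max_so_far = 73

Maximum subarray: [18, 7, 6, 11, -3, 18, 16]
Maximum sum: 73

The maximum subarray is [18, 7, 6, 11, -3, 18, 16] with sum 73. This subarray runs from index 2 to index 8.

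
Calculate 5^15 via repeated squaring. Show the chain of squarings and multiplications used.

Computing 5^15 by squaring (build up from 5^1; each line after the first costs one multiplication):

5^1 = 5
5^2 = (5^1)^2 = 5^2 = 25
5^3 = 5 * 5^2 = 5 * 25 = 125
5^6 = (5^3)^2 = 125^2 = 15625
5^7 = 5 * 5^6 = 5 * 15625 = 78125
5^14 = (5^7)^2 = 78125^2 = 6103515625
5^15 = 5 * 5^14 = 5 * 6103515625 = 30517578125

Result: 30517578125
Multiplications needed: 6 (6 lines after 5^1)

5^15 = 30517578125. Using exponentiation by squaring, this requires 6 multiplications. The key idea: if the exponent is even, square the half-power; if odd, multiply by the base once.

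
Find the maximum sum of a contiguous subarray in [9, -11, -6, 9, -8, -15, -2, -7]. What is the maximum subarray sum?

Using Kadane's algorithm on [9, -11, -6, 9, -8, -15, -2, -7]:

Scanning through the array:
Position 1 (value -11): max_ending_here = -2, max_so_far = 9
Position 2 (value -6): max_ending_here = -6, max_so_far = 9
Position 3 (value 9): max_ending_here = 9, max_so_far = 9
Position 4 (value -8): max_ending_here = 1, max_so_far = 9
Position 5 (value -15): max_ending_here = -14, max_so_far = 9
Position 6 (value -2): max_ending_here = -2, max_so_far = 9
Position 7 (value -7): max_ending_here = -7, max_so_far = 9

Maximum subarray: [9]
Maximum sum: 9

The maximum subarray is [9] with sum 9. This subarray runs from index 0 to index 0.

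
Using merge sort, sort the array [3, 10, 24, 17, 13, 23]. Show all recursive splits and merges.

Merge sort trace:

Split: [3, 10, 24, 17, 13, 23] -> [3, 10, 24] and [17, 13, 23]
  Split: [3, 10, 24] -> [3] and [10, 24]
    Split: [10, 24] -> [10] and [24]
    Merge: [10] + [24] -> [10, 24]
  Merge: [3] + [10, 24] -> [3, 10, 24]
  Split: [17, 13, 23] -> [17] and [13, 23]
    Split: [13, 23] -> [13] and [23]
    Merge: [13] + [23] -> [13, 23]
  Merge: [17] + [13, 23] -> [13, 17, 23]
Merge: [3, 10, 24] + [13, 17, 23] -> [3, 10, 13, 17, 23, 24]

Final sorted array: [3, 10, 13, 17, 23, 24]

The merge sort proceeds by recursively splitting the array and merging sorted halves.
After all merges, the sorted array is [3, 10, 13, 17, 23, 24].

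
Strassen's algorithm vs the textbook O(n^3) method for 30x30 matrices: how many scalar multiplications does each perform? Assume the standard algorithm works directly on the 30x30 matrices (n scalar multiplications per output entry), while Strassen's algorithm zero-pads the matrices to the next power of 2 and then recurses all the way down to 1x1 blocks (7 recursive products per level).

Matrix multiplication for 30x30 matrices:

Strassen's algorithm requires power-of-2 dimensions. Pad 30x30 to 32x32 (next power of 2).

Standard algorithm: 30^3 = 27000 multiplications
Strassen's algorithm: 7^(log2(32)) = 7^5 = 16807 multiplications
Savings: 27000 - 16807 = 10193 multiplications

Standard: 27000 multiplications (30^3). Strassen: 16807 multiplications (7^5, after padding to 32x32). Strassen reduces 8 recursive multiplications to 7 at each level.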